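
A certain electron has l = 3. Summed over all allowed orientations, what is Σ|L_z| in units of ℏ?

m_l ∈ {-3, -2, -1, 0, 1, 2, 3}.
Σ|m_l| = 2(1+2+…+3) = 12.

Σ|L_z| = 12 ℏ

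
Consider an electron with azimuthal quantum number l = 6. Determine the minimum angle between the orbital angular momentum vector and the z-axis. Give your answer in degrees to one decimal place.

|L| = √(l(l+1)) ℏ = √42 ℏ.
The smallest angle corresponds to the largest L_z, i.e. m_l = l = 6, giving L_z = 6ℏ.
cos θ_min = 6/√42, so θ_min ≈ 22.2°.

θ_min ≈ 22.2°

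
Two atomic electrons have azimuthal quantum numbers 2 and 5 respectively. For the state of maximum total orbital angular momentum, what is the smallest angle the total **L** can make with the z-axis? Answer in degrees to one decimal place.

θ_min ≈ 20.7°

The total orbital quantum number L ranges from |l₁ − l₂| to l₁ + l₂ in integer steps.
L ∈ {3, 4, 5, 6, 7}.
The maximum is L = 7, with |L_tot| = ℏ√(7·8) = 2√14 ℏ.
The minimum angle with z is arccos(7/√56) ≈ 20.7°.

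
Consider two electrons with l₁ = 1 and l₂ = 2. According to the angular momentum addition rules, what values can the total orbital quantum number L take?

The total orbital quantum number L ranges from |l₁ − l₂| to l₁ + l₂ in integer steps.
L ∈ {1, 2, 3}.

L = 1, 2, 3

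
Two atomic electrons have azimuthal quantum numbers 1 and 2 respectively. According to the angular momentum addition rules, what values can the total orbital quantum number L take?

L runs from |1 − 2| = 1 to 1 + 2 = 3.
So L can be 1, 2, 3.

L = 1, 2, 3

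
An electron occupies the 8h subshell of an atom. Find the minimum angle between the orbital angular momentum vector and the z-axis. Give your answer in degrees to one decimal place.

For 8h, l = 5.
|L| = √(l(l+1)) ℏ = √30 ℏ.
The smallest angle corresponds to the largest L_z, i.e. m_l = l = 5, giving L_z = 5ℏ.
cos θ_min = 5/√30, so θ_min ≈ 24.1°.

θ_min ≈ 24.1°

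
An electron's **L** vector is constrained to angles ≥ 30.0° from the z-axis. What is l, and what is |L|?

l = 3, |L| = 2√3 ℏ ≈ 3.464ℏ

cos θ_min = l/√(l(l+1)) = √(l/(l+1)), so l/(l+1) = cos²(30.0°) = 0.7500.
Thus l = 0.7500/(1 − 0.7500) ≈ 3.
Then |L| = ℏ√(3·4) = 2√3 ℏ.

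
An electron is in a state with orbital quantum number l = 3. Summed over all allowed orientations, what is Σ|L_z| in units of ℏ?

Σ|L_z| = 12 ℏ

m_l ∈ {-3, -2, -1, 0, 1, 2, 3}.
Σ|m_l| = l(l+1) = 12.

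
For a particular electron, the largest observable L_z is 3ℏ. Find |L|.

|L| = 2√3 ℏ ≈ 3.464ℏ

The maximum L_z equals lℏ, giving l = 3.
|L| = √(l(l+1)) ℏ = 2√3 ℏ.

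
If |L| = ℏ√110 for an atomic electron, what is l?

(|L|/ℏ)² = l(l+1) = 110.
The positive root is l = 10.

l = 10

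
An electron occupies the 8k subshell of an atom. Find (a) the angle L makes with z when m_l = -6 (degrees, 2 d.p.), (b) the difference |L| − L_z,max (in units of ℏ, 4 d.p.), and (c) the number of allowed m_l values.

For 8k, l = 7.
For m_l = -6: cos θ = -6/√56, θ ≈ 143.30°.
|L| − L_z,max = (2√14 − 7)ℏ ≈ 0.4833ℏ.
There are 2l+1 = 15 values of m_l.

θ(m_l=-6) ≈ 143.30°; |L|−L_z,max ≈ 0.4833ℏ; 15 values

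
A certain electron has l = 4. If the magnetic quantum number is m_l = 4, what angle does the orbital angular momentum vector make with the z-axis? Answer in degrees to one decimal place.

θ ≈ 26.6°

|L| = ℏ√(l(l+1)) = 2√5 ℏ.
L_z = m_l ℏ = 4ℏ.
cos θ = L_z/|L| = 4/√20, so θ ≈ 26.6°.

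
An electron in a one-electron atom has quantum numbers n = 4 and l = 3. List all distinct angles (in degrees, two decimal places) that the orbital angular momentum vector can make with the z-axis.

|L| = √(l(l+1)) ℏ = 2√3 ℏ.
cos θ = m_l/√12 for each m_l ∈ {-3, -2, -1, 0, 1, 2, 3}.

θ ∈ {30.00°, 54.74°, 73.22°, 90.00°, 106.78°, 125.26°, 150.00°}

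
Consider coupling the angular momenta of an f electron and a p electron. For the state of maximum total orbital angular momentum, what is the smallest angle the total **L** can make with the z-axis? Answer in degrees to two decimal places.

L runs from |3 − 1| = 2 to 3 + 1 = 4.
L ∈ {2, 3, 4}.
The maximum is L = 4, with |L_tot| = ℏ√(4·5) = 2√5 ℏ.
The minimum angle with z is arccos(4/√20) ≈ 26.57°.

θ_min ≈ 26.57°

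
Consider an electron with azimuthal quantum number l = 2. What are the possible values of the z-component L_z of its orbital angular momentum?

L_z ∈ {−2ℏ, −ℏ, 0, ℏ, 2ℏ}

L_z = m_l ℏ with m_l ranging from −l to +l in integer steps.
For l = 2: m_l ∈ {-2, -1, 0, 1, 2}.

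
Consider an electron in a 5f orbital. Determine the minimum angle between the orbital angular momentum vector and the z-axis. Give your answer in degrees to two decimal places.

θ_min ≈ 30.00°

For 5f, l = 3.
|L|² = l(l+1)ℏ² = 12ℏ², so |L| = 2√3 ℏ.
The smallest angle corresponds to the largest L_z, i.e. m_l = l = 3, giving L_z = 3ℏ.
cos θ_min = 3/√12, so θ_min ≈ 30.00°.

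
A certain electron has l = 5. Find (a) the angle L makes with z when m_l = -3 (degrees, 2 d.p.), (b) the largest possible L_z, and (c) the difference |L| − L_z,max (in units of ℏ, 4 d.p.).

θ(m_l=-3) ≈ 123.21°; L_z,max = 5ℏ; |L|−L_z,max ≈ 0.4772ℏ

For m_l = -3: cos θ = -3/√30, θ ≈ 123.21°.
L_z,max = lℏ = 5ℏ.
|L| − L_z,max = (√30 − 5)ℏ ≈ 0.4772ℏ.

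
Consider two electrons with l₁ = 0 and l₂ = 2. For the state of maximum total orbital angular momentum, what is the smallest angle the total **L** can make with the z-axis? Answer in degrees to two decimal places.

By the triangle rule, |l₁ − l₂| ≤ L ≤ l₁ + l₂.
So L can be 2.
The maximum is L = 2, with |L_tot| = ℏ√(2·3) = √6 ℏ.
The minimum angle with z is arccos(2/√6) ≈ 35.26°.

θ_min ≈ 35.26°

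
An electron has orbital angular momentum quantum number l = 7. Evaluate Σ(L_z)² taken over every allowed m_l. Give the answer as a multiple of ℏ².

m_l ∈ {-7, -6, -5, -4, -3, -2, -1, 0, 1, 2, 3, 4, 5, 6, 7}.
Σ m_l² = l(l+1)(2l+1)/3 = 7·8·15/3 = 280.

Σ(L_z)² = 280 ℏ²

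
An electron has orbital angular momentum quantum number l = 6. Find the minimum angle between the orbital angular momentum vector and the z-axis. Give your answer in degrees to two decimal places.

|L| = √(l(l+1)) ℏ = √42 ℏ.
The smallest angle corresponds to the largest L_z, i.e. m_l = l = 6, giving L_z = 6ℏ.
cos θ_min = 6/√42, so θ_min ≈ 22.21°.

θ_min ≈ 22.21°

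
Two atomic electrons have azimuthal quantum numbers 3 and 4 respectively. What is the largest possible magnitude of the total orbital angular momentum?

The total orbital quantum number L ranges from |l₁ − l₂| to l₁ + l₂ in integer steps.
So L can be 1, 2, 3, 4, 5, 6, 7.
The largest magnitude corresponds to L = 7: |L_tot| = ℏ√(7·8) = 2√14 ℏ.

|L_tot|_max = 2√14 ℏ ≈ 7.483ℏ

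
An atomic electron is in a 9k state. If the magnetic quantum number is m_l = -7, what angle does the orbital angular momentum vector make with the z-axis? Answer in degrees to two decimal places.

θ ≈ 159.30°

For 9k, l = 7.
|L| = √(l(l+1)) ℏ = 2√14 ℏ.
L_z = m_l ℏ = −7ℏ.
cos θ = L_z/|L| = -7/√56, so θ ≈ 159.30°.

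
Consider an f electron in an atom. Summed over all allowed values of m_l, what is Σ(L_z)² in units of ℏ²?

An f state has l = 3.
m_l ∈ {-3, -2, -1, 0, 1, 2, 3}.
Σ m_l² = l(l+1)(2l+1)/3 = 3·4·7/3 = 28.

Σ(L_z)² = 28 ℏ²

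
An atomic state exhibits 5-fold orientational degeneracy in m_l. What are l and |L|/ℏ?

l = 2, |L| = √6 ℏ ≈ 2.449ℏ

Since there are 2l+1 = 5 values of m_l, l = 2.
Then |L| = √(l(l+1)) ℏ = √6 ℏ.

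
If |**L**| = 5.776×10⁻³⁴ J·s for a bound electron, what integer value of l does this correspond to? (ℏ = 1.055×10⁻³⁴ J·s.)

Dividing by ℏ: |L|/ℏ ≈ 5.475.
(|L|/ℏ)² = l(l+1) ≈ 29.97 ⇒ l = 5.

l = 5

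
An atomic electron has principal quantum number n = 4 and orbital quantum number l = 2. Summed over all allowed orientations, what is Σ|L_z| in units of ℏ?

Σ|L_z| = 6 ℏ

m_l runs from −2 to 2, i.e. {-2, -1, 0, 1, 2}.
Σ|m_l| = 2·2(2+1)/2 = 6.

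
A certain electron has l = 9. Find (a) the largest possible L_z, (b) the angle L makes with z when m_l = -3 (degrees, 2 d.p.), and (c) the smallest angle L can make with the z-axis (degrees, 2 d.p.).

L_z,max = 9ℏ; θ(m_l=-3) ≈ 108.43°; θ_min ≈ 18.43°

L_z,max = lℏ = 9ℏ.
For m_l = -3: cos θ = -3/√90, θ ≈ 108.43°.
cos θ_min = 9/√90, so θ_min ≈ 18.43°.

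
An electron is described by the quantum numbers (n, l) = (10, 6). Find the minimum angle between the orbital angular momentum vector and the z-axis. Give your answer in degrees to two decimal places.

θ_min ≈ 22.21°

|L|² = l(l+1)ℏ² = 42ℏ², so |L| = √42 ℏ.
The smallest angle corresponds to the largest L_z, i.e. m_l = l = 6, giving L_z = 6ℏ.
cos θ_min = 6/√42, so θ_min ≈ 22.21°.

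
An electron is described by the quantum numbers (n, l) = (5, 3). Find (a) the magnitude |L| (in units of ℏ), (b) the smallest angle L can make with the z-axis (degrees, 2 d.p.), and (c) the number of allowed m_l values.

|L| = ℏ√(3·4) = 2√3 ℏ ≈ 3.464ℏ.
cos θ_min = 3/√12, so θ_min ≈ 30.00°.
There are 2l+1 = 7 values of m_l.

|L| = 2√3 ℏ ≈ 3.464ℏ; θ_min ≈ 30.00°; 7 values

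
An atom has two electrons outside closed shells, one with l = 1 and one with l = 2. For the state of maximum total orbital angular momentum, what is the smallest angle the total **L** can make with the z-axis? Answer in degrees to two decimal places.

Angular momentum addition gives L = |l₁ − l₂|, …, l₁ + l₂.
Allowed values: L = 1, 2, 3.
The maximum is L = 3, with |L_tot| = ℏ√(3·4) = 2√3 ℏ.
The minimum angle with z is arccos(3/√12) ≈ 30.00°.

θ_min ≈ 30.00°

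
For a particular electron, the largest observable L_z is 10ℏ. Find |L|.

|L| = √110 ℏ ≈ 10.488ℏ

The maximum L_z equals lℏ, giving l = 10.
Then |L| = ℏ√(10·11) = √110 ℏ.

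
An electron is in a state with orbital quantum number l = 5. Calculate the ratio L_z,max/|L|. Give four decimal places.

L_z,max/|L| = 0.9129

|L| = √30 ℏ ≈ 5.4772ℏ, while L_z,max = lℏ = 5ℏ.
L_z,max/|L| = 5/√30 = 0.9129.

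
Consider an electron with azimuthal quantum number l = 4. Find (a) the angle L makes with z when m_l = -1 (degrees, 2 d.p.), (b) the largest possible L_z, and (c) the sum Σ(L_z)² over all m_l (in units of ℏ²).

θ(m_l=-1) ≈ 102.92°; L_z,max = 4ℏ; Σ(L_z)² = 60 ℏ²

For m_l = -1: cos θ = -1/√20, θ ≈ 102.92°.
L_z,max = lℏ = 4ℏ.
Σ m_l² = 60, so Σ(L_z)² = 60 ℏ².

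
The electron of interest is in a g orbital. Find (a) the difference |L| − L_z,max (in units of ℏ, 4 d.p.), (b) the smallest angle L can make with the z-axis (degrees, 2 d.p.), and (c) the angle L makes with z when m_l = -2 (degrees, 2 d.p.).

A g state has l = 4.
|L| − L_z,max = (2√5 − 4)ℏ ≈ 0.4721ℏ.
cos θ_min = 4/√20, so θ_min ≈ 26.57°.
For m_l = -2: cos θ = -2/√20, θ ≈ 116.57°.

|L|−L_z,max ≈ 0.4721ℏ; θ_min ≈ 26.57°; θ(m_l=-2) ≈ 116.57°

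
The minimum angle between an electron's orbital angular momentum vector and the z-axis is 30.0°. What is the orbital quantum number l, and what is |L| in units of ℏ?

l = 3, |L| = 2√3 ℏ ≈ 3.464ℏ

At minimum angle, m_l = l, so cos θ = l/√(l(l+1)); cos²θ = l/(l+1) = 0.7500.
Thus l = 0.7500/(1 − 0.7500) ≈ 3.
Then |L| = ℏ√(3·4) = 2√3 ℏ.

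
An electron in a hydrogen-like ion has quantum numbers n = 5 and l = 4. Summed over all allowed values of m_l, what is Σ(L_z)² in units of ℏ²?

Σ(L_z)² = 60 ℏ²

m_l ∈ {-4, -3, -2, -1, 0, 1, 2, 3, 4}.
Σ m_l² = 2·(1 + 4 + 9 + 16) = 60.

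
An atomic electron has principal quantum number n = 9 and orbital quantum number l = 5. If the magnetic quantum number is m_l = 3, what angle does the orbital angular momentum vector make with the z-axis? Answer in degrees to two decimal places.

|L| = √(l(l+1)) ℏ = √30 ℏ.
L_z = m_l ℏ = 3ℏ.
cos θ = L_z/|L| = 3/√30, so θ ≈ 56.79°.

θ ≈ 56.79°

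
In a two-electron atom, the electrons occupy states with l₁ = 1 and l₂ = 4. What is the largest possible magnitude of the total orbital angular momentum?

|L_tot|_max = √30 ℏ ≈ 5.477ℏ

The total orbital quantum number L ranges from |l₁ − l₂| to l₁ + l₂ in integer steps.
L ∈ {3, 4, 5}.
The largest magnitude corresponds to L = 5: |L_tot| = ℏ√(5·6) = √30 ℏ.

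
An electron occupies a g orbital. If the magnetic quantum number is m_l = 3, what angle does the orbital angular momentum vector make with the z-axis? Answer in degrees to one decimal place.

θ ≈ 47.9°

For a g orbital, l = 4.
|L|² = l(l+1)ℏ² = 20ℏ², so |L| = 2√5 ℏ.
L_z = m_l ℏ = 3ℏ.
cos θ = L_z/|L| = 3/√20, so θ ≈ 47.9°.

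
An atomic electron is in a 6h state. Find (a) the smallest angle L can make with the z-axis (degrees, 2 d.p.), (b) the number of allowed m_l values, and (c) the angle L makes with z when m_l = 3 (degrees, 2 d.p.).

6h means n = 6, l = 5.
cos θ_min = 5/√30, so θ_min ≈ 24.09°.
There are 2l+1 = 11 values of m_l.
For m_l = 3: cos θ = 3/√30, θ ≈ 56.79°.

θ_min ≈ 24.09°; 11 values; θ(m_l=3) ≈ 56.79°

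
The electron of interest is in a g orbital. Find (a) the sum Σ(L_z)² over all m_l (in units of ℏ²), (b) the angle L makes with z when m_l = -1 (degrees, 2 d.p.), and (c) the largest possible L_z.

G corresponds to l = 4.
Σ m_l² = 60, so Σ(L_z)² = 60 ℏ².
For m_l = -1: cos θ = -1/√20, θ ≈ 102.92°.
L_z,max = lℏ = 4ℏ.

Σ(L_z)² = 60 ℏ²; θ(m_l=-1) ≈ 102.92°; L_z,max = 4ℏ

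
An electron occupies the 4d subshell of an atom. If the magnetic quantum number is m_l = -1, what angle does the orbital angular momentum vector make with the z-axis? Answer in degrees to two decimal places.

The 4d subshell has l = 2.
|L| = ℏ√(l(l+1)) = √6 ℏ.
L_z = m_l ℏ = −1ℏ.
cos θ = L_z/|L| = -1/√6, so θ ≈ 114.09°.

θ ≈ 114.09°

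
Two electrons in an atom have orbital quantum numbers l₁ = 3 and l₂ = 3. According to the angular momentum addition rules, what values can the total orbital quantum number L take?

L = 0, 1, 2, 3, 4, 5, 6

L runs from |3 − 3| = 0 to 3 + 3 = 6.
L ∈ {0, 1, 2, 3, 4, 5, 6}.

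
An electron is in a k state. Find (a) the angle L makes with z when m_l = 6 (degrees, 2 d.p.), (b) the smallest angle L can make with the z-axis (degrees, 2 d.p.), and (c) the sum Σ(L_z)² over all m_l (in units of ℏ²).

θ(m_l=6) ≈ 36.70°; θ_min ≈ 20.70°; Σ(L_z)² = 280 ℏ²

The letter k corresponds to l = 7.
For m_l = 6: cos θ = 6/√56, θ ≈ 36.70°.
cos θ_min = 7/√56, so θ_min ≈ 20.70°.
Σ m_l² = 280, so Σ(L_z)² = 280 ℏ².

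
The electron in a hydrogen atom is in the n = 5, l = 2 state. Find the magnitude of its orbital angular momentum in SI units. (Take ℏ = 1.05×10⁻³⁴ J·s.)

|L| = 2.57×10⁻³⁴ J·s

|L| = ℏ√(l(l+1)) = ℏ√(2·3) = √6 ℏ
Numerically, |L| = 2.449 × (1.05×10⁻³⁴ J·s) = 2.57×10⁻³⁴ J·s.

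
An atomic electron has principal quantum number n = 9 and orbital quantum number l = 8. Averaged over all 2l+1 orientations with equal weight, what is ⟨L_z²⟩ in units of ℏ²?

m_l runs from −8 to 8, i.e. {-8, -7, -6, -5, -4, -3, -2, -1, 0, 1, 2, 3, 4, 5, 6, 7, 8}.
⟨L_z²⟩ = ℏ²·l(l+1)/3 = 24ℏ².

⟨L_z²⟩ = 24 ℏ²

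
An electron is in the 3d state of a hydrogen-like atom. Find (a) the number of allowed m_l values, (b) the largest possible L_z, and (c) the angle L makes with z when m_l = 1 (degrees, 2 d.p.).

For 3d, l = 2.
There are 2l+1 = 5 values of m_l.
L_z,max = lℏ = 2ℏ.
For m_l = 1: cos θ = 1/√6, θ ≈ 65.91°.

5 values; L_z,max = 2ℏ; θ(m_l=1) ≈ 65.91°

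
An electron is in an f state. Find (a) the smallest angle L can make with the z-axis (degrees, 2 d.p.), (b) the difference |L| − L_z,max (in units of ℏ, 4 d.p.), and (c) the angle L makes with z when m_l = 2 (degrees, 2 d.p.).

F corresponds to l = 3.
cos θ_min = 3/√12, so θ_min ≈ 30.00°.
|L| − L_z,max = (2√3 − 3)ℏ ≈ 0.4641ℏ.
For m_l = 2: cos θ = 2/√12, θ ≈ 54.74°.

θ_min ≈ 30.00°; |L|−L_z,max ≈ 0.4641ℏ; θ(m_l=2) ≈ 54.74°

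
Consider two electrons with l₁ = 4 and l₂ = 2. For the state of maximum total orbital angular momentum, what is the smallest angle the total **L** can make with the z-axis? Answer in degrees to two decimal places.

L runs from |4 − 2| = 2 to 4 + 2 = 6.
Allowed values: L = 2, 3, 4, 5, 6.
The maximum is L = 6, with |L_tot| = ℏ√(6·7) = √42 ℏ.
The minimum angle with z is arccos(6/√42) ≈ 22.21°.

θ_min ≈ 22.21°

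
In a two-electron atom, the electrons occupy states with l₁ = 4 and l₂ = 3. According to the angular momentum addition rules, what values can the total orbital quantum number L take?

L runs from |4 − 3| = 1 to 4 + 3 = 7.
Allowed values: L = 1, 2, 3, 4, 5, 6, 7.

L = 1, 2, 3, 4, 5, 6, 7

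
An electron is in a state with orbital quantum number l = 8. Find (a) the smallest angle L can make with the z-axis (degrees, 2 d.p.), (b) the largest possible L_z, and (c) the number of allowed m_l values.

θ_min ≈ 19.47°; L_z,max = 8ℏ; 17 values

cos θ_min = 8/√72, so θ_min ≈ 19.47°.
L_z,max = lℏ = 8ℏ.
There are 2l+1 = 17 values of m_l.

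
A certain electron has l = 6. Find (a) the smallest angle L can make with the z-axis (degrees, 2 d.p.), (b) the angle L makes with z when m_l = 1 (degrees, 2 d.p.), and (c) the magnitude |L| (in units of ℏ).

cos θ_min = 6/√42, so θ_min ≈ 22.21°.
For m_l = 1: cos θ = 1/√42, θ ≈ 81.12°.
|L| = ℏ√(6·7) = √42 ℏ ≈ 6.481ℏ.

θ_min ≈ 22.21°; θ(m_l=1) ≈ 81.12°; |L| = √42 ℏ ≈ 6.481ℏ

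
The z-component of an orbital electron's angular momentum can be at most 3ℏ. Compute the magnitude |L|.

Since max m_l = l, l = 3.
Then |L| = ℏ√(3·4) = 2√3 ℏ.

|L| = 2√3 ℏ ≈ 3.464ℏ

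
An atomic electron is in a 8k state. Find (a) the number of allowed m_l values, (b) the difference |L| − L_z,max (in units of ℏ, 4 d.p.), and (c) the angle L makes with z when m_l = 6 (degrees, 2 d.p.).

15 values; |L|−L_z,max ≈ 0.4833ℏ; θ(m_l=6) ≈ 36.70°

8k means n = 8, l = 7.
There are 2l+1 = 15 values of m_l.
|L| − L_z,max = (2√14 − 7)ℏ ≈ 0.4833ℏ.
For m_l = 6: cos θ = 6/√56, θ ≈ 36.70°.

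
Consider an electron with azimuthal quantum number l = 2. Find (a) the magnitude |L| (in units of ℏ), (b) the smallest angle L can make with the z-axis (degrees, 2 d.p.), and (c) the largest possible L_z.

|L| = ℏ√(2·3) = √6 ℏ ≈ 2.449ℏ.
cos θ_min = 2/√6, so θ_min ≈ 35.26°.
L_z,max = lℏ = 2ℏ.

|L| = √6 ℏ ≈ 2.449ℏ; θ_min ≈ 35.26°; L_z,max = 2ℏ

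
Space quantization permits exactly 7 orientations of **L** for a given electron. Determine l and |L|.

l = 3, |L| = 2√3 ℏ ≈ 3.464ℏ

Since there are 2l+1 = 7 values of m_l, l = 3.
|L| = ℏ√(l(l+1)) = ℏ√(3·4) = 2√3 ℏ.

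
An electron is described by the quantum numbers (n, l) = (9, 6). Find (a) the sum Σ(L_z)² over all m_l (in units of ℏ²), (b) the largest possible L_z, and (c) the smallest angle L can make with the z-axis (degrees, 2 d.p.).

Σ m_l² = 182, so Σ(L_z)² = 182 ℏ².
L_z,max = lℏ = 6ℏ.
cos θ_min = 6/√42, so θ_min ≈ 22.21°.

Σ(L_z)² = 182 ℏ²; L_z,max = 6ℏ; θ_min ≈ 22.21°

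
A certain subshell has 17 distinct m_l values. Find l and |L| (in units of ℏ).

17 = 2l + 1, so l = (17−1)/2 = 8.
Then |L| = √(l(l+1)) ℏ = 6√2 ℏ.

l = 8, |L| = 6√2 ℏ ≈ 8.485ℏ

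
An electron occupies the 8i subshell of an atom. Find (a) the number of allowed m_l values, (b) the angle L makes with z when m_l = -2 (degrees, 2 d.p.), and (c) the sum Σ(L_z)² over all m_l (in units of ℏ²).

For 8i, l = 6.
There are 2l+1 = 13 values of m_l.
For m_l = -2: cos θ = -2/√42, θ ≈ 107.98°.
Σ m_l² = 182, so Σ(L_z)² = 182 ℏ².

13 values; θ(m_l=-2) ≈ 107.98°; Σ(L_z)² = 182 ℏ²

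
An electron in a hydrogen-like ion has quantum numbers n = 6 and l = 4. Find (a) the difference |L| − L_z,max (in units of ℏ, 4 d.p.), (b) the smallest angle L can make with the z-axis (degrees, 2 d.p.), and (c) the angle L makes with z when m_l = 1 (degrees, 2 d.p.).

|L|−L_z,max ≈ 0.4721ℏ; θ_min ≈ 26.57°; θ(m_l=1) ≈ 77.08°

|L| − L_z,max = (2√5 − 4)ℏ ≈ 0.4721ℏ.
cos θ_min = 4/√20, so θ_min ≈ 26.57°.
For m_l = 1: cos θ = 1/√20, θ ≈ 77.08°.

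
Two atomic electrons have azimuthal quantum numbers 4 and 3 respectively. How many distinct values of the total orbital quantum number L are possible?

By the triangle rule, |l₁ − l₂| ≤ L ≤ l₁ + l₂.
Allowed values: L = 1, 2, 3, 4, 5, 6, 7.
That is 7 values.

7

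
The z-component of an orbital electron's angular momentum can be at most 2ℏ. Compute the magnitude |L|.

|L| = √6 ℏ ≈ 2.449ℏ

Since max m_l = l, l = 2.
|L| = ℏ√(l(l+1)) = √6 ℏ.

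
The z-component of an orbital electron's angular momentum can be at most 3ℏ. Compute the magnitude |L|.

Since max m_l = l, l = 3.
|L| = ℏ√(l(l+1)) = 2√3 ℏ.

|L| = 2√3 ℏ ≈ 3.464ℏ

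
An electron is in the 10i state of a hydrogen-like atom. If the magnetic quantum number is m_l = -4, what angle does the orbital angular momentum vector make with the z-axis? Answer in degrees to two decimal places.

The 10i subshell has l = 6.
|L|² = l(l+1)ℏ² = 42ℏ², so |L| = √42 ℏ.
L_z = m_l ℏ = −4ℏ.
cos θ = L_z/|L| = -4/√42, so θ ≈ 128.11°.

θ ≈ 128.11°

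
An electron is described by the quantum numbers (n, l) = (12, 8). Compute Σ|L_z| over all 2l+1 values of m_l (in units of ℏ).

The allowed m_l values are -8, -7, -6, -5, -4, -3, -2, -1, 0, 1, 2, 3, 4, 5, 6, 7, 8.
Σ|m_l| = 2(1+2+…+8) = 72.

Σ|L_z| = 72 ℏ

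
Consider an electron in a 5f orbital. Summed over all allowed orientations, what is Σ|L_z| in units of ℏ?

Σ|L_z| = 12 ℏ

For 5f, l = 3.
m_l ∈ {-3, -2, -1, 0, 1, 2, 3}.
Σ|m_l| = 2·3(3+1)/2 = 12.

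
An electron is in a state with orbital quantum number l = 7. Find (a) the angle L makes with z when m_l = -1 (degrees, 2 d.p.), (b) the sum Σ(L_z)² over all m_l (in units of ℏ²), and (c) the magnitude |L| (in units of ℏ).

For m_l = -1: cos θ = -1/√56, θ ≈ 97.68°.
Σ m_l² = 280, so Σ(L_z)² = 280 ℏ².
|L| = ℏ√(7·8) = 2√14 ℏ ≈ 7.483ℏ.

θ(m_l=-1) ≈ 97.68°; Σ(L_z)² = 280 ℏ²; |L| = 2√14 ℏ ≈ 7.483ℏ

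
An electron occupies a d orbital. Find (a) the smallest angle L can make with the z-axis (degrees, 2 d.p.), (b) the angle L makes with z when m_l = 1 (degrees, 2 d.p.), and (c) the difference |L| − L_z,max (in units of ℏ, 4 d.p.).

For a d orbital, l = 2.
cos θ_min = 2/√6, so θ_min ≈ 35.26°.
For m_l = 1: cos θ = 1/√6, θ ≈ 65.91°.
|L| − L_z,max = (√6 − 2)ℏ ≈ 0.4495ℏ.

θ_min ≈ 35.26°; θ(m_l=1) ≈ 65.91°; |L|−L_z,max ≈ 0.4495ℏ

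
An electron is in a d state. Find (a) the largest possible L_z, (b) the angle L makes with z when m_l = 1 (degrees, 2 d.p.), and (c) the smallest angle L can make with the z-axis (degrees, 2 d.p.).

L_z,max = 2ℏ; θ(m_l=1) ≈ 65.91°; θ_min ≈ 35.26°

The letter d corresponds to l = 2.
L_z,max = lℏ = 2ℏ.
For m_l = 1: cos θ = 1/√6, θ ≈ 65.91°.
cos θ_min = 2/√6, so θ_min ≈ 35.26°.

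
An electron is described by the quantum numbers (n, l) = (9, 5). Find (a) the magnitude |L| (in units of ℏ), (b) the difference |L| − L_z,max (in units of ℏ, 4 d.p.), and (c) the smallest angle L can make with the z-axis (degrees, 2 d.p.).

|L| = √30 ℏ ≈ 5.477ℏ; |L|−L_z,max ≈ 0.4772ℏ; θ_min ≈ 24.09°

|L| = ℏ√(5·6) = √30 ℏ ≈ 5.477ℏ.
|L| − L_z,max = (√30 − 5)ℏ ≈ 0.4772ℏ.
cos θ_min = 5/√30, so θ_min ≈ 24.09°.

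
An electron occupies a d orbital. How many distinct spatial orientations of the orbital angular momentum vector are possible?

5

A d state has l = 2.
The number of m_l values is 2l + 1 = 2·2 + 1 = 5.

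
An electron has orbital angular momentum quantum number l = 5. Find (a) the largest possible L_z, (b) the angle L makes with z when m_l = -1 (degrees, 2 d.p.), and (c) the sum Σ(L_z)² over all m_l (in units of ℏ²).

L_z,max = lℏ = 5ℏ.
For m_l = -1: cos θ = -1/√30, θ ≈ 100.52°.
Σ m_l² = 110, so Σ(L_z)² = 110 ℏ².

L_z,max = 5ℏ; θ(m_l=-1) ≈ 100.52°; Σ(L_z)² = 110 ℏ²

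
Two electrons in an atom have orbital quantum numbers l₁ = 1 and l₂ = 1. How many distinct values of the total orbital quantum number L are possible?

L runs from |1 − 1| = 0 to 1 + 1 = 2.
L ∈ {0, 1, 2}.
That is 3 values.

3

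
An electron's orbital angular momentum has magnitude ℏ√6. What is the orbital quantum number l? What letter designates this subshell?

|L| = ℏ√(l(l+1)), so l(l+1) = 6.
Solving: l = 2.

l = 2 (d orbital)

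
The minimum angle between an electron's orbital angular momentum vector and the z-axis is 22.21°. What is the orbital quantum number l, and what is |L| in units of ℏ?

cos θ_min = l/√(l(l+1)) = √(l/(l+1)), so l/(l+1) = cos²(22.21°) = 0.8571.
Thus l = 0.8571/(1 − 0.8571) ≈ 6.
Then |L| = ℏ√(6·7) = √42 ℏ.

l = 6, |L| = √42 ℏ ≈ 6.481ℏ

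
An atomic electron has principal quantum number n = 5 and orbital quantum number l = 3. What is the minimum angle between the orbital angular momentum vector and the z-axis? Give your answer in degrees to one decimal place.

θ_min ≈ 30.0°

|L|² = l(l+1)ℏ² = 12ℏ², so |L| = 2√3 ℏ.
The smallest angle corresponds to the largest L_z, i.e. m_l = l = 3, giving L_z = 3ℏ.
cos θ_min = 3/√12, so θ_min ≈ 30.0°.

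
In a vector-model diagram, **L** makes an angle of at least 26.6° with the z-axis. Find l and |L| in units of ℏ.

l = 4, |L| = 2√5 ℏ ≈ 4.472ℏ

cos θ_min = l/√(l(l+1)) = √(l/(l+1)), so l/(l+1) = cos²(26.6°) = 0.7995.
Solving: l = 4.
Then |L| = ℏ√(4·5) = 2√5 ℏ.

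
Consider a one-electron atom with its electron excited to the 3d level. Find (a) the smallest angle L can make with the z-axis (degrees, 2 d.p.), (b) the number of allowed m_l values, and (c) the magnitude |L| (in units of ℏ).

The 3d level has l = 2.
cos θ_min = 2/√6, so θ_min ≈ 35.26°.
There are 2l+1 = 5 values of m_l.
|L| = ℏ√(2·3) = √6 ℏ ≈ 2.449ℏ.

θ_min ≈ 35.26°; 5 values; |L| = √6 ℏ ≈ 2.449ℏ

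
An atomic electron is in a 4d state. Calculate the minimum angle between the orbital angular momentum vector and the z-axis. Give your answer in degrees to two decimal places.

For 4d, l = 2.
|L| = √(l(l+1)) ℏ = √6 ℏ.
The smallest angle corresponds to the largest L_z, i.e. m_l = l = 2, giving L_z = 2ℏ.
cos θ_min = 2/√6, so θ_min ≈ 35.26°.

θ_min ≈ 35.26°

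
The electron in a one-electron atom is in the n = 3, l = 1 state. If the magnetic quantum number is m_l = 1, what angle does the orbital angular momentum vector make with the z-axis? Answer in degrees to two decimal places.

|L| = ℏ√(l(l+1)) = √2 ℏ.
L_z = m_l ℏ = 1ℏ.
cos θ = L_z/|L| = 1/√2, so θ ≈ 45.00°.

θ ≈ 45.00°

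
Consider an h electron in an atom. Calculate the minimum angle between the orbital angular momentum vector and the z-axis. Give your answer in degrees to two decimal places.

An h state has l = 5.
|L| = √(l(l+1)) ℏ = √30 ℏ.
The smallest angle corresponds to the largest L_z, i.e. m_l = l = 5, giving L_z = 5ℏ.
cos θ_min = 5/√30, so θ_min ≈ 24.09°.

θ_min ≈ 24.09°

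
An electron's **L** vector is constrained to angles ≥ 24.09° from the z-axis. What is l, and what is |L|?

l = 5, |L| = √30 ℏ ≈ 5.477ℏ

cos²θ_min = l/(l+1) = 0.8334.
l = cos²θ/sin²θ ≈ 5.
Then |L| = ℏ√(5·6) = √30 ℏ.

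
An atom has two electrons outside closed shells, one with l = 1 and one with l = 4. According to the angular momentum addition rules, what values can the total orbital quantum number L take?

L = 3, 4, 5

L runs from |1 − 4| = 3 to 1 + 4 = 5.
So L can be 3, 4, 5.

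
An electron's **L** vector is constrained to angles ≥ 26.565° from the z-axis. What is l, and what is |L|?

cos θ_min = l/√(l(l+1)) = √(l/(l+1)), so l/(l+1) = cos²(26.565°) = 0.8000.
l = cos²θ/sin²θ ≈ 4.
Then |L| = ℏ√(4·5) = 2√5 ℏ.

l = 4, |L| = 2√5 ℏ ≈ 4.472ℏ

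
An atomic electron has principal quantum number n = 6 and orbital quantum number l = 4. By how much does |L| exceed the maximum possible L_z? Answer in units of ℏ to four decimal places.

|L| = 2√5 ℏ ≈ 4.4721ℏ, while L_z,max = lℏ = 4ℏ.
The difference is (2√5 − 4)ℏ ≈ 0.4721ℏ.

|L| − L_z,max ≈ 0.4721ℏ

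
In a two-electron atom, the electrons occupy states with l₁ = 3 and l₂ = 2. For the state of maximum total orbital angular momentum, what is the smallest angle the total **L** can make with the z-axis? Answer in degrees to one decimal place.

θ_min ≈ 24.1°

The total orbital quantum number L ranges from |l₁ − l₂| to l₁ + l₂ in integer steps.
L ∈ {1, 2, 3, 4, 5}.
The maximum is L = 5, with |L_tot| = ℏ√(5·6) = √30 ℏ.
The minimum angle with z is arccos(5/√30) ≈ 24.1°.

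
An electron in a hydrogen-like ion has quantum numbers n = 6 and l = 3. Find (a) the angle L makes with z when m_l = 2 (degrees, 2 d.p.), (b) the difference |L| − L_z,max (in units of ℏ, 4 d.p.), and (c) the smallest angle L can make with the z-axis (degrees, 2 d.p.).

θ(m_l=2) ≈ 54.74°; |L|−L_z,max ≈ 0.4641ℏ; θ_min ≈ 30.00°

For m_l = 2: cos θ = 2/√12, θ ≈ 54.74°.
|L| − L_z,max = (2√3 − 3)ℏ ≈ 0.4641ℏ.
cos θ_min = 3/√12, so θ_min ≈ 30.00°.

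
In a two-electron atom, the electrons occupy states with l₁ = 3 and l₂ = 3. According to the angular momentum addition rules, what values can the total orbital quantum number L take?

By the triangle rule, |l₁ − l₂| ≤ L ≤ l₁ + l₂.
Allowed values: L = 0, 1, 2, 3, 4, 5, 6.

L = 0, 1, 2, 3, 4, 5, 6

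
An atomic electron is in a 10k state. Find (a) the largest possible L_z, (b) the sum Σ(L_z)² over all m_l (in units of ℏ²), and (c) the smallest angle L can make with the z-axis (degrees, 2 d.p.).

10k means n = 10, l = 7.
L_z,max = lℏ = 7ℏ.
Σ m_l² = 280, so Σ(L_z)² = 280 ℏ².
cos θ_min = 7/√56, so θ_min ≈ 20.70°.

L_z,max = 7ℏ; Σ(L_z)² = 280 ℏ²; θ_min ≈ 20.70°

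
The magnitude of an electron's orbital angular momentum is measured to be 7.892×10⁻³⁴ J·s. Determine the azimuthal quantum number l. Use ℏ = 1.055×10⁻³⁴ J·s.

l = 7

Dividing by ℏ: |L|/ℏ ≈ 7.481.
(|L|/ℏ)² = l(l+1) ≈ 55.96 ⇒ l = 7.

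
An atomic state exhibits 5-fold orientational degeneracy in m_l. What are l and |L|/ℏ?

2l + 1 = 5 ⇒ l = 2.
|L| = ℏ√(l(l+1)) = ℏ√(2·3) = √6 ℏ.

l = 2, |L| = √6 ℏ ≈ 2.449ℏ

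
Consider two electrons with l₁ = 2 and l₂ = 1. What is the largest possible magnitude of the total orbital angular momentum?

L runs from |2 − 1| = 1 to 2 + 1 = 3.
L ∈ {1, 2, 3}.
The largest magnitude corresponds to L = 3: |L_tot| = ℏ√(3·4) = 2√3 ℏ.

|L_tot|_max = 2√3 ℏ ≈ 3.464ℏ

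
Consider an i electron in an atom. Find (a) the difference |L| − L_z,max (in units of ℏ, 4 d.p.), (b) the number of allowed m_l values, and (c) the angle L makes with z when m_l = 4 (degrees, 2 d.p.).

|L|−L_z,max ≈ 0.4807ℏ; 13 values; θ(m_l=4) ≈ 51.89°

An i state has l = 6.
|L| − L_z,max = (√42 − 6)ℏ ≈ 0.4807ℏ.
There are 2l+1 = 13 values of m_l.
For m_l = 4: cos θ = 4/√42, θ ≈ 51.89°.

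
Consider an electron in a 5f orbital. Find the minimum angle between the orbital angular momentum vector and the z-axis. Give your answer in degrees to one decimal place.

5f means n = 5, l = 3.
|L| = √(l(l+1)) ℏ = 2√3 ℏ.
The smallest angle corresponds to the largest L_z, i.e. m_l = l = 3, giving L_z = 3ℏ.
cos θ_min = 3/√12, so θ_min ≈ 30.0°.

θ_min ≈ 30.0°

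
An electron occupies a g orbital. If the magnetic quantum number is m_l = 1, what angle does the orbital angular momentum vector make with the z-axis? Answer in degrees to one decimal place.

A g state has l = 4.
|L| = ℏ√(l(l+1)) = 2√5 ℏ.
L_z = m_l ℏ = 1ℏ.
cos θ = L_z/|L| = 1/√20, so θ ≈ 77.1°.

θ ≈ 77.1°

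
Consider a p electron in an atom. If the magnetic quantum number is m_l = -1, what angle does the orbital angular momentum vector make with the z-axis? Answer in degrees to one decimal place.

The letter p corresponds to l = 1.
|L| = √(l(l+1)) ℏ = √2 ℏ.
L_z = m_l ℏ = −1ℏ.
cos θ = L_z/|L| = -1/√2, so θ ≈ 135.0°.

θ ≈ 135.0°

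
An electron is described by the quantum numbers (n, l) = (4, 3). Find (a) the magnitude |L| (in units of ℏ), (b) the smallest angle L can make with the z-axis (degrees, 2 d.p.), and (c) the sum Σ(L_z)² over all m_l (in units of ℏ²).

|L| = ℏ√(3·4) = 2√3 ℏ ≈ 3.464ℏ.
cos θ_min = 3/√12, so θ_min ≈ 30.00°.
Σ m_l² = 28, so Σ(L_z)² = 28 ℏ².

|L| = 2√3 ℏ ≈ 3.464ℏ; θ_min ≈ 30.00°; Σ(L_z)² = 28 ℏ²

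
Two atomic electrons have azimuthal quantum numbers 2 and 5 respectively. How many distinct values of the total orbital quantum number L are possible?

Angular momentum addition gives L = |l₁ − l₂|, …, l₁ + l₂.
L ∈ {3, 4, 5, 6, 7}.
That is 5 values.

5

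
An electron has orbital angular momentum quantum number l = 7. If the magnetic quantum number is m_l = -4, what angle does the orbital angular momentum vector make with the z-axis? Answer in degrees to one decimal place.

|L|² = l(l+1)ℏ² = 56ℏ², so |L| = 2√14 ℏ.
L_z = m_l ℏ = −4ℏ.
cos θ = L_z/|L| = -4/√56, so θ ≈ 122.3°.

θ ≈ 122.3°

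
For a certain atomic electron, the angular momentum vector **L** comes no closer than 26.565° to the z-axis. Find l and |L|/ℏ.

cos θ_min = l/√(l(l+1)) = √(l/(l+1)), so l/(l+1) = cos²(26.565°) = 0.8000.
Solving: l = 4.
Then |L| = ℏ√(4·5) = 2√5 ℏ.

l = 4, |L| = 2√5 ℏ ≈ 4.472ℏ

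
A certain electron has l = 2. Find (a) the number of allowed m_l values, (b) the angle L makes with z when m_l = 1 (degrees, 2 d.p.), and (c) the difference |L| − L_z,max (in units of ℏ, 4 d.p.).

5 values; θ(m_l=1) ≈ 65.91°; |L|−L_z,max ≈ 0.4495ℏ

There are 2l+1 = 5 values of m_l.
For m_l = 1: cos θ = 1/√6, θ ≈ 65.91°.
|L| − L_z,max = (√6 − 2)ℏ ≈ 0.4495ℏ.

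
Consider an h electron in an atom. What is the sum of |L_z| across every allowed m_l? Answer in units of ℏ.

Σ|L_z| = 30 ℏ

An h state has l = 5.
m_l ∈ {-5, -4, -3, -2, -1, 0, 1, 2, 3, 4, 5}.
Σ|m_l| = 2·5(5+1)/2 = 30.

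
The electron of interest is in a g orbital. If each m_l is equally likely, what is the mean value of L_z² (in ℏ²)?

G corresponds to l = 4.
m_l runs from −4 to 4, i.e. {-4, -3, -2, -1, 0, 1, 2, 3, 4}.
⟨L_z²⟩ = ℏ²·l(l+1)/3 = 6.667ℏ².

⟨L_z²⟩ = 6.667 ℏ²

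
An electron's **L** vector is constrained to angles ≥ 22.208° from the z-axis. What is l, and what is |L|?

l = 6, |L| = √42 ℏ ≈ 6.481ℏ

cos θ_min = l/√(l(l+1)) = √(l/(l+1)), so l/(l+1) = cos²(22.208°) = 0.8571.
Solving: l = 6.
Then |L| = ℏ√(6·7) = √42 ℏ.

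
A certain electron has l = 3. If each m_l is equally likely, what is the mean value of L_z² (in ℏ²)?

⟨L_z²⟩ = 4 ℏ²

The allowed m_l values are -3, -2, -1, 0, 1, 2, 3.
Average of L_z² over 7 states: 28/7 ℏ² = 4 ℏ².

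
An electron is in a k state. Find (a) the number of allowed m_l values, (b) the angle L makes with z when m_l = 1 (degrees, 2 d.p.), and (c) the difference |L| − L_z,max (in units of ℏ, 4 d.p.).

For a k orbital, l = 7.
There are 2l+1 = 15 values of m_l.
For m_l = 1: cos θ = 1/√56, θ ≈ 82.32°.
|L| − L_z,max = (2√14 − 7)ℏ ≈ 0.4833ℏ.

15 values; θ(m_l=1) ≈ 82.32°; |L|−L_z,max ≈ 0.4833ℏ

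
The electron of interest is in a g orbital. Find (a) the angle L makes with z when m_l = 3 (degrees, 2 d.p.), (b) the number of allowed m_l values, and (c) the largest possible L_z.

θ(m_l=3) ≈ 47.87°; 9 values; L_z,max = 4ℏ

For a g orbital, l = 4.
For m_l = 3: cos θ = 3/√20, θ ≈ 47.87°.
There are 2l+1 = 9 values of m_l.
L_z,max = lℏ = 4ℏ.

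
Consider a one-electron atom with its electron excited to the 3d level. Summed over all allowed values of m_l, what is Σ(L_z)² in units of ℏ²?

The 3d level has l = 2.
m_l runs from −2 to 2, i.e. {-2, -1, 0, 1, 2}.
Σ m_l² = 2·(1 + 4) = 10.

Σ(L_z)² = 10 ℏ²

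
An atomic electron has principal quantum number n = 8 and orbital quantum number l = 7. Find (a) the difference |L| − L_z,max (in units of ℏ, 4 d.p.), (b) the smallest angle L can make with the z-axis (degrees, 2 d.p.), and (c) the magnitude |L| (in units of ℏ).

|L|−L_z,max ≈ 0.4833ℏ; θ_min ≈ 20.70°; |L| = 2√14 ℏ ≈ 7.483ℏ

|L| − L_z,max = (2√14 − 7)ℏ ≈ 0.4833ℏ.
cos θ_min = 7/√56, so θ_min ≈ 20.70°.
|L| = ℏ√(7·8) = 2√14 ℏ ≈ 7.483ℏ.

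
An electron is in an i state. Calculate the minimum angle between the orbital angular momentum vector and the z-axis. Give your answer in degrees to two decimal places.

For an i orbital, l = 6.
|L|² = l(l+1)ℏ² = 42ℏ², so |L| = √42 ℏ.
The smallest angle corresponds to the largest L_z, i.e. m_l = l = 6, giving L_z = 6ℏ.
cos θ_min = 6/√42, so θ_min ≈ 22.21°.

θ_min ≈ 22.21°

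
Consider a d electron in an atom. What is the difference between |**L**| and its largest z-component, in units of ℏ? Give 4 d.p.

For a d orbital, l = 2.
|L| = √6 ℏ ≈ 2.4495ℏ, while L_z,max = lℏ = 2ℏ.
The difference is (√6 − 2)ℏ ≈ 0.4495ℏ.

|L| − L_z,max ≈ 0.4495ℏ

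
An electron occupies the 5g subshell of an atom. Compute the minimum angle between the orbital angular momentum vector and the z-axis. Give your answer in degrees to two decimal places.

θ_min ≈ 26.57°

For 5g, l = 4.
|L|² = l(l+1)ℏ² = 20ℏ², so |L| = 2√5 ℏ.
The smallest angle corresponds to the largest L_z, i.e. m_l = l = 4, giving L_z = 4ℏ.
cos θ_min = 4/√20, so θ_min ≈ 26.57°.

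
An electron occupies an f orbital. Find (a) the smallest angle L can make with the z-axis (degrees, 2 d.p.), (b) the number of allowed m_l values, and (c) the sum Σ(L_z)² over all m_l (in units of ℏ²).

θ_min ≈ 30.00°; 7 values; Σ(L_z)² = 28 ℏ²

The letter f corresponds to l = 3.
cos θ_min = 3/√12, so θ_min ≈ 30.00°.
There are 2l+1 = 7 values of m_l.
Σ m_l² = 28, so Σ(L_z)² = 28 ℏ².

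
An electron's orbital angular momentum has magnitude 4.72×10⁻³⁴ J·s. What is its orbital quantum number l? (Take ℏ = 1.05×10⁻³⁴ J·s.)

l = 4

In units of ℏ, |L| ≈ 4.495.
(|L|/ℏ)² = l(l+1) ≈ 20.21 ⇒ l = 4.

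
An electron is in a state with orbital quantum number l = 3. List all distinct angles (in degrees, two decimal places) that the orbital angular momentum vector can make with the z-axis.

|L|² = l(l+1)ℏ² = 12ℏ², so |L| = 2√3 ℏ.
cos θ = m_l/√12 for each m_l ∈ {-3, -2, -1, 0, 1, 2, 3}.

θ ∈ {30.00°, 54.74°, 73.22°, 90.00°, 106.78°, 125.26°, 150.00°}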